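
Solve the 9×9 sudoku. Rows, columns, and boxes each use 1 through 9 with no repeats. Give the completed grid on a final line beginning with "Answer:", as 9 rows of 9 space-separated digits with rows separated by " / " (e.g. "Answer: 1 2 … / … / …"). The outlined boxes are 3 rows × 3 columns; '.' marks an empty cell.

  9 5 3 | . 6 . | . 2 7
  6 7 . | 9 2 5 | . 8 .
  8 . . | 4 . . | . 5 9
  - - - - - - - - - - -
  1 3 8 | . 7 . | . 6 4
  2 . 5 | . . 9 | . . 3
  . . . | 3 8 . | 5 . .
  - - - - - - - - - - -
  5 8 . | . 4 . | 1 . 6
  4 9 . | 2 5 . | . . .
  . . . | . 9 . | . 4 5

Step 1. [r9c7∈{2,3,7,8}] r9c7 is the only open cell in box 9 admitting 2. So r9c7=2.
Step 2. [r7c4∈{7}] r7c4's peers cover all but 7, so r7c4=7.
Step 3. [r6c6∈{1,2,4,6}] in col 6, 4 fits only at r6c6, so r6c6=4.
Step 4. [r7c6∈{3}] r7c6 is down to just 3, so r7c6=3.
Step 5. [r6c1∈{7}] r6c1's peers cover all but 7. So r6c1=7.
Step 6. [r2c7∈{3,4}] across row 2, 3 lands solely at r2c7 ⇒ r2c7=3.
Step 7. [r6c2∈{6}] only 6 remains possible at r6c2. So r6c2=6.
Step 8. [r9c2∈{1}] nothing but 1 survives at r9c2 ⇒ r9c2=1.
Step 9. [r8c6∈{1,6,8}] in row 8, 1 fits only at r8c6. So r8c6=1.
Step 10. [r1c4∈{1,8}] across row 1, 1 lands solely at r1c4, so r1c4=1.
Step 11. [r9c6∈{6,8}] r9c6 is the only open cell in col 6 admitting 6. So r9c6=6.
Step 12. [r3c3∈{1,2}] in row 3, 1 fits only at r3c3. So r3c3=1.
Step 13. [r5c7∈{7,8}] across row 5, 8 lands solely at r5c7, so r5c7=8.
Step 14. [r8c7∈{7}] only 7 remains possible at r8c7, so r8c7=7.
Step 15. [r5c5∈{1}] r5c5 is down to just 1. So r5c5=1.
Step 16. [r6c8∈{1,9}] across col 8, 1 lands solely at r6c8, so r6c8=1.
Step 17. [r4c7∈{9}] r4c7 has the single candidate 9, so r4c7=9.
Step 18. [r7c3∈{2}] only 2 remains possible at r7c3. So r7c3=2.
Step 19. [r1c6∈{8}] r1c6's peers cover all but 8 ⇒ r1c6=8.
Step 20. [r8c3∈{6}] only 6 remains possible at r8c3 ⇒ r8c3=6.
Step 21. [r8c9∈{8}] r8c9 has the single candidate 8, so r8c9=8.
Step 22. [r3c2∈{2}] r3c2 has the single candidate 2, so r3c2=2.
Step 23. [r6c9∈{2}] r6c9's peers cover all but 2. So r6c9=2.
Step 24. [r5c4∈{6}] only 6 remains possible at r5c4, so r5c4=6.
Step 25. [r8c8∈{3}] only 3 remains possible at r8c8 ⇒ r8c8=3.
Step 26. [r9c1∈{3}] only 3 remains possible at r9c1. So r9c1=3.
Step 27. [r5c2∈{4}] r5c2's peers cover all but 4. So r5c2=4.
Step 28. [r3c7∈{6}] r3c7 is down to just 6. So r3c7=6.
Step 29. [r9c4∈{8}] r9c4's peers cover all but 8, so r9c4=8.
Step 30. [r3c6∈{7}] r3c6's peers cover all but 7. So r3c6=7.
Step 31. [r2c3∈{4}] r2c3's peers cover all but 4 ⇒ r2c3=4.
Step 32. [r6c3∈{9}] nothing but 9 survives at r6c3 ⇒ r6c3=9.
Step 33. [r4c6∈{2}] only 2 remains possible at r4c6. So r4c6=2.
Step 34. [r4c4∈{5}] nothing but 5 survives at r4c4. So r4c4=5.
Step 35. [r3c5∈{3}] nothing but 3 survives at r3c5. So r3c5=3.
Step 36. [r7c8∈{9}] r7c8's peers cover all but 9. So r7c8=9.
Step 37. [r1c7∈{4}] r1c7's peers cover all but 4. So r1c7=4.
Step 38. [r9c3∈{7}] only 7 remains possible at r9c3 ⇒ r9c3=7.
Step 39. [r5c8∈{7}] r5c8 is down to just 7. So r5c8=7.
Step 40. [r2c9∈{1}] nothing but 1 survives at r2c9, so r2c9=1.

Answer: 9 5 3 1 6 8 4 2 7 / 6 7 4 9 2 5 3 8 1 / 8 2 1 4 3 7 6 5 9 / 1 3 8 5 7 2 9 6 4 / 2 4 5 6 1 9 8 7 3 / 7 6 9 3 8 4 5 1 2 / 5 8 2 7 4 3 1 9 6 / 4 9 6 2 5 1 7 3 8 / 3 1 7 8 9 6 2 4 5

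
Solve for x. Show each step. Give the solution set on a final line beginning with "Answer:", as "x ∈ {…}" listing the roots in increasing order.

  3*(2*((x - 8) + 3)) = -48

Step 1. [3*(2*((x - 8) + 3)) = -48] 3·(inner) — divide through by 3, so div: 2*((x - 8) + 3) = -16.
Step 2. [2*((x - 8) + 3) = -16] divide by the outer 2 ⇒ div: (x - 8) + 3 = -8.
Step 3. [(x - 8) + 3 = -8] 3 comes off first (subtract 3), so sub: x - 8 = -11.
Step 4. [x - 8 = -11] the outer -8 inverts by adding 8. So sub: x = -3.

Answer: x ∈ {-3}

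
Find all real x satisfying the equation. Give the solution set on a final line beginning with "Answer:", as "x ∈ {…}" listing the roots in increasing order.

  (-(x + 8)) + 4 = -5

Step 1. [(-(x + 8)) + 4 = -5] the outer +4 inverts by subtracting 4 ⇒ sub: -(x + 8) = -9.
Step 2. [-(x + 8) = -9] LHS negated; negate both sides ⇒ neg: x + 8 = 9.
Step 3. [x + 8 = 9] peel the +8: subtract 8 from each side. So sub: x = 1.

Answer: x ∈ {1}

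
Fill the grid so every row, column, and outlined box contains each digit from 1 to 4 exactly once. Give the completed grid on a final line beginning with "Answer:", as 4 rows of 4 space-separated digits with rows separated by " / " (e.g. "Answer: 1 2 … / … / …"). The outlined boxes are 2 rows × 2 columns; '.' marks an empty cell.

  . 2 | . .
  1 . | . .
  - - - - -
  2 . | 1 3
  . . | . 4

Step 1. [r1c1∈{3,4}] in col 1, 4 fits only at r1c1 ⇒ r1c1=4.
Step 2. [r2c2∈{3}] r2c2's peers cover all but 3. So r2c2=3.
Step 3. [r2c4∈{2}] r2c4 has the single candidate 2, so r2c4=2.
Step 4. [r4c3∈{2}] only 2 remains possible at r4c3, so r4c3=2.
Step 5. [r1c3∈{3}] r1c3 has the single candidate 3. So r1c3=3.
Step 6. [r3c2∈{4}] only 4 remains possible at r3c2 ⇒ r3c2=4.
Step 7. [r2c3∈{4}] r2c3 has the single candidate 4. So r2c3=4.
Step 8. [r1c4∈{1}] r1c4's peers cover all but 1. So r1c4=1.
Step 9. [r4c2∈{1}] nothing but 1 survives at r4c2. So r4c2=1.
Step 10. [r4c1∈{3}] r4c1 has the single candidate 3. So r4c1=3.

Answer: 4 2 3 1 / 1 3 4 2 / 2 4 1 3 / 3 1 2 4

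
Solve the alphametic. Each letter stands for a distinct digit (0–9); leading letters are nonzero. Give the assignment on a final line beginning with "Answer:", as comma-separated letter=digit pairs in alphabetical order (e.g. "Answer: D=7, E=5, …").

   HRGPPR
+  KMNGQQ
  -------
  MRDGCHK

Step 1. [col 1: R + Q ≡ K (mod 10)] several values work for K in column 1 (R + Q ≡ K (mod 10), carry-in 0); try K=7. So K=7.
Step 2. [col 1: R + Q ≡ K (mod 10)] several values work for R in column 1 (R + Q ≡ K (mod 10), carry-in 0); try R=3 ⇒ R=3.
Step 3. [col 1: R + Q ≡ K (mod 10)] in column 1 we have R+Q≡K with carry-in 0; given R=3, K=7 and digits 3,7 already taken and all letters distinct, that pins Q to 4 ⇒ Q=4.
Step 4. [col 2: P + Q ≡ H (mod 10)] column 2 (P + Q ≡ H (mod 10), carry-in 0) doesn't pin H yet; pick H=6 and continue. So H=6.
Step 5. [M] adding two 6-digit numbers gives at most 6+1 digits, and here it does — M is that final carry and must be 1 ⇒ M=1.
Step 6. [col 2: P + Q ≡ H (mod 10)] column 2 reads P+Q+carry(0)=H with Q=4, H=6; with digits 1,3,4,6,7 already taken and all letters distinct, the only value for P is 2 ⇒ P=2.
Step 7. [col 3: P + G ≡ C (mod 10)] column 3 reads P+G+carry(0)=C with P=2; with digits 1,2,3,4,6,7 already taken and all letters distinct, the only value for G is 8, so G=8.
Step 8. [col 3: P + G ≡ C (mod 10)] column 3 reads P+G+carry(0)=C with P=2, G=8; with digits 1,2,3,4,6,7,8 already taken and all letters distinct, the only value for C is 0, so C=0.
Step 9. [col 4: G + N ≡ G (mod 10)] in column 4 we have G+N≡G with carry-in 1; given G=8 and digits 0,1,2,3,4,6,7,8 already taken and all letters distinct, that pins N to 9 ⇒ N=9.
Step 10. [col 5: R + M ≡ D (mod 10)] in column 5 we have R+M≡D with carry-in 1; given R=3, M=1 and digits 0,1,2,3,4,6,7,8,9 already taken and all letters distinct, that pins D to 5 ⇒ D=5.

Answer: C=0, D=5, G=8, H=6, K=7, M=1, N=9, P=2, Q=4, R=3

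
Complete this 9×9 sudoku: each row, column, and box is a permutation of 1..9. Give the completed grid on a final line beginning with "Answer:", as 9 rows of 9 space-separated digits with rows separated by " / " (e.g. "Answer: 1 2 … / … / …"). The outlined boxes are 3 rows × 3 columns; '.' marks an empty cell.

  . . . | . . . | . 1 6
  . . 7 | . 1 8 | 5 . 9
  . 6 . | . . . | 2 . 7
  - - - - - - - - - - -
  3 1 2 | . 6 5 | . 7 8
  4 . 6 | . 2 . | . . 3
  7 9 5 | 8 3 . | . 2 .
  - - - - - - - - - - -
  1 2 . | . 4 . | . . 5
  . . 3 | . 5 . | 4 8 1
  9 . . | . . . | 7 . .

Step 1. [r3c5∈{9}] r3c5's peers cover all but 9, so r3c5=9.
Step 2. [r2c4∈{2,3,4,6}] row 2 places 6 nowhere but r2c4 ⇒ r2c4=6.
Step 3. [r4c4∈{4,9}] across row 4, 4 lands solely at r4c4, so r4c4=4.
Step 4. [r6c6∈{1}] nothing but 1 survives at r6c6 ⇒ r6c6=1.
Step 5. [r1c7∈{3,8}] in col 7, 8 fits only at r1c7 ⇒ r1c7=8.
Step 6. [r7c7∈{3,6,9}] 3 has one home in col 7: r7c7. So r7c7=3.
Step 7. [r7c8∈{6,9}] box 9 places 9 nowhere but r7c8, so r7c8=9.
Step 8. [r7c4∈{7}] nothing but 7 survives at r7c4. So r7c4=7.
Step 9. [r9c2∈{4,5,8}] in row 9, 5 fits only at r9c2. So r9c2=5.
Step 10. [r5c4∈{9}] r5c4 is down to just 9 ⇒ r5c4=9.
Step 11. [r8c4∈{2}] r8c4 is down to just 2 ⇒ r8c4=2.
Step 12. [r1c6∈{2,3,4,7}] col 6 places 2 nowhere but r1c6 ⇒ r1c6=2.
Step 13. [r3c6∈{3,4}] col 6 places 4 nowhere but r3c6, so r3c6=4.
Step 14. [r9c6∈{3,6}] in col 6, 3 fits only at r9c6. So r9c6=3.
Step 15. [r7c3∈{8}] r7c3's peers cover all but 8. So r7c3=8.
Step 16. [r3c8∈{3}] r3c8 is down to just 3 ⇒ r3c8=3.
Step 17. [r2c2∈{3,4}] across row 2, 3 lands solely at r2c2. So r2c2=3.
Step 18. [r1c1∈{5}] r1c1's peers cover all but 5. So r1c1=5.
Step 19. [r1c2∈{4}] r1c2's peers cover all but 4. So r1c2=4.
Step 20. [r8c1∈{6}] r8c1 is down to just 6, so r8c1=6.
Step 21. [r5c8∈{5}] nothing but 5 survives at r5c8 ⇒ r5c8=5.
Step 22. [r1c5∈{7}] r1c5 is down to just 7, so r1c5=7.
Step 23. [r1c4∈{3}] nothing but 3 survives at r1c4. So r1c4=3.
Step 24. [r2c1∈{2}] r2c1's peers cover all but 2 ⇒ r2c1=2.
Step 25. [r3c1∈{8}] r3c1's peers cover all but 8 ⇒ r3c1=8.
Step 26. [r9c3∈{4}] r9c3 is down to just 4, so r9c3=4.
Step 27. [r6c9∈{4}] only 4 remains possible at r6c9, so r6c9=4.
Step 28. [r5c2∈{8}] r5c2 is down to just 8 ⇒ r5c2=8.
Step 29. [r1c3∈{9}] only 9 remains possible at r1c3. So r1c3=9.
Step 30. [r6c7∈{6}] r6c7 is down to just 6, so r6c7=6.
Step 31. [r3c3∈{1}] r3c3 has the single candidate 1 ⇒ r3c3=1.
Step 32. [r3c4∈{5}] nothing but 5 survives at r3c4. So r3c4=5.
Step 33. [r2c8∈{4}] r2c8 has the single candidate 4 ⇒ r2c8=4.
Step 34. [r7c6∈{6}] nothing but 6 survives at r7c6, so r7c6=6.
Step 35. [r4c7∈{9}] nothing but 9 survives at r4c7 ⇒ r4c7=9.
Step 36. [r9c8∈{6}] r9c8 has the single candidate 6, so r9c8=6.
Step 37. [r5c7∈{1}] nothing but 1 survives at r5c7. So r5c7=1.
Step 38. [r9c9∈{2}] only 2 remains possible at r9c9 ⇒ r9c9=2.
Step 39. [r9c4∈{1}] only 1 remains possible at r9c4, so r9c4=1.
Step 40. [r5c6∈{7}] r5c6's peers cover all but 7. So r5c6=7.
Step 41. [r8c6∈{9}] nothing but 9 survives at r8c6 ⇒ r8c6=9.
Step 42. [r8c2∈{7}] only 7 remains possible at r8c2. So r8c2=7.
Step 43. [r9c5∈{8}] only 8 remains possible at r9c5, so r9c5=8.

Answer: 5 4 9 3 7 2 8 1 6 / 2 3 7 6 1 8 5 4 9 / 8 6 1 5 9 4 2 3 7 / 3 1 2 4 6 5 9 7 8 / 4 8 6 9 2 7 1 5 3 / 7 9 5 8 3 1 6 2 4 / 1 2 8 7 4 6 3 9 5 / 6 7 3 2 5 9 4 8 1 / 9 5 4 1 8 3 7 6 2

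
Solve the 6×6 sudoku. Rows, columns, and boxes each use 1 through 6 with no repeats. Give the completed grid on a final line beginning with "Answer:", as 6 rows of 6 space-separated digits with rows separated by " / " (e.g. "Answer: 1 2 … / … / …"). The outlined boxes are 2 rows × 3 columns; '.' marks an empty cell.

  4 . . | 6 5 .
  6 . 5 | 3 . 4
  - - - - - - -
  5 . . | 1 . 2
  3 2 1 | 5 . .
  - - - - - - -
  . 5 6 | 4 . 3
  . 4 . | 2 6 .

Step 1. [r1c6∈{1}] only 1 remains possible at r1c6, so r1c6=1.
Step 2. [r3c3∈{4}] r3c3 is down to just 4, so r3c3=4.
Step 3. [r1c2∈{3}] r1c2 is down to just 3 ⇒ r1c2=3.
Step 4. [r5c1∈{1,2}] row 5 places 2 nowhere but r5c1 ⇒ r5c1=2.
Step 5. [r6c3∈{3}] r6c3 is down to just 3, so r6c3=3.
Step 6. [r4c6∈{6}] r4c6 is down to just 6. So r4c6=6.
Step 7. [r4c5∈{4}] r4c5's peers cover all but 4. So r4c5=4.
Step 8. [r2c5∈{2}] r2c5 is down to just 2. So r2c5=2.
Step 9. [r6c1∈{1}] r6c1 is down to just 1. So r6c1=1.
Step 10. [r1c3∈{2}] r1c3 has the single candidate 2. So r1c3=2.
Step 11. [r2c2∈{1}] r2c2 has the single candidate 1, so r2c2=1.
Step 12. [r6c6∈{5}] r6c6's peers cover all but 5. So r6c6=5.
Step 13. [r3c5∈{3}] r3c5 is down to just 3 ⇒ r3c5=3.
Step 14. [r5c5∈{1}] r5c5 has the single candidate 1, so r5c5=1.
Step 15. [r3c2∈{6}] r3c2 is down to just 6 ⇒ r3c2=6.

Answer: 4 3 2 6 5 1 / 6 1 5 3 2 4 / 5 6 4 1 3 2 / 3 2 1 5 4 6 / 2 5 6 4 1 3 / 1 4 3 2 6 5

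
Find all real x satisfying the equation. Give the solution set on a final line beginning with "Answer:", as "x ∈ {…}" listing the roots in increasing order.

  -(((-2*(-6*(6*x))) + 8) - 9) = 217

Step 1. [-(((-2*(-6*(6*x))) + 8) - 9) = 217] flip signs both sides ⇒ neg: ((-2*(-6*(6*x))) + 8) - 9 = -217.
Step 2. [((-2*(-6*(6*x))) + 8) - 9 = -217] 9 comes off first (add 9) ⇒ sub: (-2*(-6*(6*x))) + 8 = -208.
Step 3. [(-2*(-6*(6*x))) + 8 = -208] -2 divides every term; factor it out. So factor: (-6*(6*x)) - 4 = 104.
Step 4. [(-6*(6*x)) - 4 = 104] add 4: x sits inside (… - 4) ⇒ sub: -6*(6*x) = 108.
Step 5. [-6*(6*x) = 108] leading coefficient -6: divide by -6. So div: 6*x = -18.
Step 6. [6*x = -18] LHS = 6·(…); ÷6 both sides ⇒ div: x = -3.

Answer: x ∈ {-3}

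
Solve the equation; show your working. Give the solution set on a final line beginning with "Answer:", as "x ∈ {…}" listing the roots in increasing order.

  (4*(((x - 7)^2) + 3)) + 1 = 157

Step 1. [(4*(((x - 7)^2) + 3)) + 1 = 157] subtract 1: x sits inside (… + 1). So sub: 4*(((x - 7)^2) + 3) = 156.
Step 2. [4*(((x - 7)^2) + 3) = 156] LHS = 4·(…); ÷4 both sides, so div: ((x - 7)^2) + 3 = 39.
Step 3. [((x - 7)^2) + 3 = 39] the outer +3 inverts by subtracting 3. So sub: (x - 7)^2 = 36.
Step 4. [(x - 7)^2 = 36] LHS squared, RHS 36 ≥ 0: apply √ (±) ⇒ sqrt: x - 7 = 6 or -6.
Step 5. [x - 7 = 6 or -6] the outer -7 inverts by adding 7. So sub: x = 13 or 1.

Answer: x ∈ {1, 13}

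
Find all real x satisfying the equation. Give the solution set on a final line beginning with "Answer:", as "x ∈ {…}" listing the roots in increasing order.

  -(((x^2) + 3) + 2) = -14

Step 1. [-(((x^2) + 3) + 2) = -14] leading − — multiply by −1, so neg: ((x^2) + 3) + 2 = 14.
Step 2. [((x^2) + 3) + 2 = 14] the outer +2 inverts by subtracting 2 ⇒ sub: (x^2) + 3 = 12.
Step 3. [(x^2) + 3 = 12] +3 is outermost — subtract 3 both sides. So sub: x^2 = 9.
Step 4. [x^2 = 9] LHS squared, RHS 9 ≥ 0: apply √ (±). So sqrt: x = 3 or -3.

Answer: x ∈ {-3, 3}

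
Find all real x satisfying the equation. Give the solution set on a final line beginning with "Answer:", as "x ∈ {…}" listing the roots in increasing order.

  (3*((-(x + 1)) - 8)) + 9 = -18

Step 1. [(3*((-(x + 1)) - 8)) + 9 = -18] subtract 9: x sits inside (… + 9) ⇒ sub: 3*((-(x + 1)) - 8) = -27.
Step 2. [3*((-(x + 1)) - 8) = -27] leading coefficient 3: divide by 3, so div: (-(x + 1)) - 8 = -9.
Step 3. [(-(x + 1)) - 8 = -9] 8 comes off first (add 8). So sub: -(x + 1) = -1.
Step 4. [-(x + 1) = -1] LHS negated; negate both sides, so neg: x + 1 = 1.
Step 5. [x + 1 = 1] 1 comes off first (subtract 1), so sub: x = 0.

Answer: x ∈ {0}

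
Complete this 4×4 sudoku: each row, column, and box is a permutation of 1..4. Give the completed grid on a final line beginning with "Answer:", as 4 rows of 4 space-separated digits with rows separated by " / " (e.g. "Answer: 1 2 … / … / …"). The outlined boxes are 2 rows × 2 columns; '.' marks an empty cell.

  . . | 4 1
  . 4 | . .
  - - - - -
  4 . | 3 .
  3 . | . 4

Step 1. [r3c4∈{2}] nothing but 2 survives at r3c4 ⇒ r3c4=2.
Step 2. [r1c1∈{2}] r1c1 is down to just 2, so r1c1=2.
Step 3. [r3c2∈{1}] nothing but 1 survives at r3c2. So r3c2=1.
Step 4. [r2c3∈{2}] r2c3 is down to just 2 ⇒ r2c3=2.
Step 5. [r2c1∈{1}] r2c1's peers cover all but 1, so r2c1=1.
Step 6. [r1c2∈{3}] r1c2 has the single candidate 3 ⇒ r1c2=3.
Step 7. [r2c4∈{3}] only 3 remains possible at r2c4. So r2c4=3.
Step 8. [r4c3∈{1}] nothing but 1 survives at r4c3, so r4c3=1.
Step 9. [r4c2∈{2}] r4c2 has the single candidate 2. So r4c2=2.

Answer: 2 3 4 1 / 1 4 2 3 / 4 1 3 2 / 3 2 1 4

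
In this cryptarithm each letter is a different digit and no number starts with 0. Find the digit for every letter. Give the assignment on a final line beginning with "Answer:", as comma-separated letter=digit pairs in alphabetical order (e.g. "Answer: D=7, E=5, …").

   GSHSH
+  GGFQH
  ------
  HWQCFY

Step 1. [col 1: H + H ≡ Y (mod 10)] several values work for Y in column 1 (H + H ≡ Y (mod 10), carry-in 0); try Y=2, so Y=2.
Step 2. [col 1: H + H ≡ Y (mod 10)] column 1 (H + H ≡ Y (mod 10), carry-in 0) doesn't pin H yet; pick H=1 and continue, so H=1.
Step 3. [col 2: S + Q ≡ F (mod 10)] column 2 (S + Q ≡ F (mod 10), carry-in 0) doesn't pin Q yet; pick Q=4 and continue. So Q=4.
Step 4. [col 2: S + Q ≡ F (mod 10)] several values work for S in column 2 (S + Q ≡ F (mod 10), carry-in 0); try S=5, so S=5.
Step 5. [col 2: S + Q ≡ F (mod 10)] in column 2 we have S+Q≡F with carry-in 0; given S=5, Q=4 and digits 1,2,4,5 already taken and all letters distinct, that pins F to 9 ⇒ F=9.
Step 6. [col 3: H + F ≡ C (mod 10)] column 3 reads H+F+carry(0)=C with H=1, F=9; with digits 1,2,4,5,9 already taken and all letters distinct, the only value for C is 0, so C=0.
Step 7. [col 4: S + G ≡ Q (mod 10)] column 4: given S=5, Q=4, carry-in 1, and digits 0,1,2,4,5,9 already taken and all letters distinct, S+G≡Q (mod 10) forces G=8. So G=8.
Step 8. [col 5: G + G ≡ W (mod 10)] in column 5 we have G+G≡W with carry-in 1; given G=8 and digits 0,1,2,4,5,8,9 already taken and all letters distinct, that pins W to 7. So W=7.

Answer: C=0, F=9, G=8, H=1, Q=4, S=5, W=7, Y=2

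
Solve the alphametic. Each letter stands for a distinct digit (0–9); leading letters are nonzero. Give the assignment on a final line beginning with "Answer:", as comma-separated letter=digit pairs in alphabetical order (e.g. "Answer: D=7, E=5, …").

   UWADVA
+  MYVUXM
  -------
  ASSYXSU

Step 1. [col 1: A + M ≡ U (mod 10)] no forcing yet in column 1 (carry-in 0); M=8 is free and consistent — try it ⇒ M=8.
Step 2. [col 1: A + M ≡ U (mod 10)] column 1 (A + M ≡ U (mod 10), carry-in 0) doesn't pin U yet; pick U=9 and continue, so U=9.
Step 3. [col 1: A + M ≡ U (mod 10)] column 1 reads A+M+carry(0)=U with M=8, U=9; with digits 8,9 already taken and all letters distinct, the only value for A is 1 ⇒ A=1.
Step 4. [col 2: V + X ≡ S (mod 10)] several values work for V in column 2 (V + X ≡ S (mod 10), carry-in 0); try V=2, so V=2.
Step 5. [col 2: V + X ≡ S (mod 10)] S=7 is one option consistent with column 2 (V + X ≡ S (mod 10), carry-in 0) — take it. So S=7.
Step 6. [col 2: V + X ≡ S (mod 10)] column 2 reads V+X+carry(0)=S with V=2, S=7; with digits 1,2,7,8,9 already taken and all letters distinct, the only value for X is 5 ⇒ X=5.
Step 7. [col 3: D + U ≡ X (mod 10)] column 3 reads D+U+carry(0)=X with U=9, X=5; with digits 1,2,5,7,8,9 already taken and all letters distinct, the only value for D is 6. So D=6.
Step 8. [col 4: A + V ≡ Y (mod 10)] from column 4 (A=1, V=2, carry-in 1, digits 1,2,5,6,7,8,9 already taken and all letters distinct): Y must equal 4 ⇒ Y=4.
Step 9. [col 5: W + Y ≡ S (mod 10)] column 5 reads W+Y+carry(0)=S with Y=4, S=7; with digits 1,2,4,5,6,7,8,9 already taken and all letters distinct, the only value for W is 3 ⇒ W=3.

Answer: A=1, D=6, M=8, S=7, U=9, V=2, W=3, X=5, Y=4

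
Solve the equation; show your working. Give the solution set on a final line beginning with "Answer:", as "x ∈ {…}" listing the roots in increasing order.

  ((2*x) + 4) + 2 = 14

Step 1. [((2*x) + 4) + 2 = 14] peel the +2: subtract 2 from each side, so sub: (2*x) + 4 = 12.
Step 2. [(2*x) + 4 = 12] +4 is outermost — subtract 4 both sides ⇒ sub: 2*x = 8.
Step 3. [2*x = 8] LHS = 2·(…); ÷2 both sides. So div: x = 4.

Answer: x ∈ {4}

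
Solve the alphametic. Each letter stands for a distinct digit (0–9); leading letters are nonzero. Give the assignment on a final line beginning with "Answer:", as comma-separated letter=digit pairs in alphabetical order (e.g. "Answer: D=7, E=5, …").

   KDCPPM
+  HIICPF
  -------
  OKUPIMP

Step 1. [O] O is the leading digit of a 7-digit sum of two 6-digit numbers; the final carry is exactly 1, so O=1.
Step 2. [col 1: M + F ≡ P (mod 10)] several values work for P in column 1 (M + F ≡ P (mod 10), carry-in 0); try P=8 ⇒ P=8.
Step 3. [col 1: M + F ≡ P (mod 10)] F=2 is one option consistent with column 1 (M + F ≡ P (mod 10), carry-in 0) — take it ⇒ F=2.
Step 4. [col 1: M + F ≡ P (mod 10)] column 1 reads M+F+carry(0)=P with F=2, P=8; with digits 1,2,8 already taken and all letters distinct, the only value for M is 6. So M=6.
Step 5. [col 3: P + C ≡ I (mod 10)] several values work for I in column 3 (P + C ≡ I (mod 10), carry-in 1); try I=3 ⇒ I=3.
Step 6. [col 3: P + C ≡ I (mod 10)] from column 3 (P=8, I=3, carry-in 1, digits 1,2,3,6,8 already taken and all letters distinct): C must equal 4 ⇒ C=4.
Step 7. [col 5: D + I ≡ U (mod 10)] column 5: given I=3, carry-in 0, and digits 1,2,3,4,6,8 already taken and all letters distinct, D+I≡U (mod 10) forces D=7 ⇒ D=7.
Step 8. [col 5: D + I ≡ U (mod 10)] from column 5 (D=7, I=3, carry-in 0, digits 1,2,3,4,6,7,8 already taken and all letters distinct): U must equal 0. So U=0.
Step 9. [col 6: K + H ≡ K (mod 10)] in column 6 we have K+H≡K with carry-in 1; given nothing yet and digits 0,1,2,3,4,6,7,8 already taken and all letters distinct, that pins K to 5 ⇒ K=5.
Step 10. [col 6: K + H ≡ K (mod 10)] column 6: given K=5, carry-in 1, and digits 0,1,2,3,4,5,6,7,8 already taken and all letters distinct, K+H≡K (mod 10) forces H=9, so H=9.

Answer: C=4, D=7, F=2, H=9, I=3, K=5, M=6, O=1, P=8, U=0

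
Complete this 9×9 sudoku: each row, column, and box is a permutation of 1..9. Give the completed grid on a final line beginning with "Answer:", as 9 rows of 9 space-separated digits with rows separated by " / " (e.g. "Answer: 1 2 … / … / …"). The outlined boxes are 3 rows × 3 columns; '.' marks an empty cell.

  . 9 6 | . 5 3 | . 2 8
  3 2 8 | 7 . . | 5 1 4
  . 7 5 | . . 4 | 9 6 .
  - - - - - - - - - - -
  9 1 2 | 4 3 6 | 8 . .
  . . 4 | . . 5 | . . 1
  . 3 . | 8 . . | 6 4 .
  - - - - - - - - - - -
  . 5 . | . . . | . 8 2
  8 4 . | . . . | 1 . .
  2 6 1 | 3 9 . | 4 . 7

Step 1. [r6c3∈{7}] nothing but 7 survives at r6c3. So r6c3=7.
Step 2. [r8c9∈{3,5,6,9}] across col 9, 6 lands solely at r8c9 ⇒ r8c9=6.
Step 3. [r5c5∈{2,7}] in box 5, 7 fits only at r5c5, so r5c5=7.
Step 4. [r1c4∈{1}] r1c4 is down to just 1, so r1c4=1.
Step 5. [r8c5∈{2}] r8c5 is down to just 2 ⇒ r8c5=2.
Step 6. [r8c8∈{3,5,9}] across box 9, 9 lands solely at r8c8. So r8c8=9.
Step 7. [r6c6∈{1,2,9}] 2 has one home in row 6: r6c6. So r6c6=2.
Step 8. [r7c7∈{3}] only 3 remains possible at r7c7. So r7c7=3.
Step 9. [r4c9∈{5}] r4c9 has the single candidate 5, so r4c9=5.
Step 10. [r7c6∈{1,7}] in col 6, 1 fits only at r7c6, so r7c6=1.
Step 11. [r2c5∈{6}] r2c5 has the single candidate 6 ⇒ r2c5=6.
Step 12. [r8c4∈{5}] nothing but 5 survives at r8c4, so r8c4=5.
Step 13. [r7c4∈{6}] r7c4's peers cover all but 6. So r7c4=6.
Step 14. [r9c6∈{8}] r9c6 is down to just 8. So r9c6=8.
Step 15. [r5c8∈{3}] only 3 remains possible at r5c8. So r5c8=3.
Step 16. [r7c1∈{7}] nothing but 7 survives at r7c1. So r7c1=7.
Step 17. [r7c5∈{4}] only 4 remains possible at r7c5, so r7c5=4.
Step 18. [r3c1∈{1}] r3c1 is down to just 1. So r3c1=1.
Step 19. [r2c6∈{9}] r2c6 has the single candidate 9, so r2c6=9.
Step 20. [r6c9∈{9}] r6c9's peers cover all but 9 ⇒ r6c9=9.
Step 21. [r5c7∈{2}] r5c7's peers cover all but 2. So r5c7=2.
Step 22. [r1c7∈{7}] r1c7 has the single candidate 7 ⇒ r1c7=7.
Step 23. [r9c8∈{5}] nothing but 5 survives at r9c8 ⇒ r9c8=5.
Step 24. [r1c1∈{4}] only 4 remains possible at r1c1 ⇒ r1c1=4.
Step 25. [r6c1∈{5}] r6c1's peers cover all but 5. So r6c1=5.
Step 26. [r3c4∈{2}] nothing but 2 survives at r3c4. So r3c4=2.
Step 27. [r8c6∈{7}] r8c6's peers cover all but 7. So r8c6=7.
Step 28. [r3c5∈{8}] r3c5 has the single candidate 8 ⇒ r3c5=8.
Step 29. [r4c8∈{7}] r4c8's peers cover all but 7. So r4c8=7.
Step 30. [r6c5∈{1}] nothing but 1 survives at r6c5, so r6c5=1.
Step 31. [r7c3∈{9}] r7c3 is down to just 9, so r7c3=9.
Step 32. [r8c3∈{3}] r8c3 is down to just 3 ⇒ r8c3=3.
Step 33. [r5c1∈{6}] r5c1's peers cover all but 6, so r5c1=6.
Step 34. [r3c9∈{3}] nothing but 3 survives at r3c9. So r3c9=3.
Step 35. [r5c4∈{9}] r5c4's peers cover all but 9 ⇒ r5c4=9.
Step 36. [r5c2∈{8}] only 8 remains possible at r5c2, so r5c2=8.

Answer: 4 9 6 1 5 3 7 2 8 / 3 2 8 7 6 9 5 1 4 / 1 7 5 2 8 4 9 6 3 / 9 1 2 4 3 6 8 7 5 / 6 8 4 9 7 5 2 3 1 / 5 3 7 8 1 2 6 4 9 / 7 5 9 6 4 1 3 8 2 / 8 4 3 5 2 7 1 9 6 / 2 6 1 3 9 8 4 5 7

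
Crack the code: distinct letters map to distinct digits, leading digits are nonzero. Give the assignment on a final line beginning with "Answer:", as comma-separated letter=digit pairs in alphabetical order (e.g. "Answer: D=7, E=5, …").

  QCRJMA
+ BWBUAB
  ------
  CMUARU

Step 1. [col 1: A + B ≡ U (mod 10)] U=5 is one option consistent with column 1 (A + B ≡ U (mod 10), carry-in 0) — take it ⇒ U=5.
Step 2. [col 1: A + B ≡ U (mod 10)] no forcing yet in column 1 (carry-in 0); A=4 is free and consistent — try it. So A=4.
Step 3. [col 1: A + B ≡ U (mod 10)] in column 1 we have A+B≡U with carry-in 0; given A=4, U=5 and digits 4,5 already taken and all letters distinct, that pins B to 1. So B=1.
Step 4. [col 2: M + A ≡ R (mod 10)] several values work for M in column 2 (M + A ≡ R (mod 10), carry-in 0); try M=9, so M=9.
Step 5. [col 2: M + A ≡ R (mod 10)] column 2 reads M+A+carry(0)=R with M=9, A=4; with digits 1,4,5,9 already taken and all letters distinct, the only value for R is 3 ⇒ R=3.
Step 6. [col 3: J + U ≡ A (mod 10)] column 3 reads J+U+carry(1)=A with U=5, A=4; with digits 1,3,4,5,9 already taken and all letters distinct, the only value for J is 8 ⇒ J=8.
Step 7. [col 5: C + W ≡ M (mod 10)] C=7 is one option consistent with column 5 (C + W ≡ M (mod 10), carry-in 0) — take it, so C=7.
Step 8. [col 5: C + W ≡ M (mod 10)] column 5 reads C+W+carry(0)=M with C=7, M=9; with digits 1,3,4,5,7,8,9 already taken and all letters distinct, the only value for W is 2, so W=2.
Step 9. [col 6: Q + B ≡ C (mod 10)] column 6 reads Q+B+carry(0)=C with B=1, C=7; with digits 1,2,3,4,5,7,8,9 already taken and all letters distinct, the only value for Q is 6 ⇒ Q=6.

Answer: A=4, B=1, C=7, J=8, M=9, Q=6, R=3, U=5, W=2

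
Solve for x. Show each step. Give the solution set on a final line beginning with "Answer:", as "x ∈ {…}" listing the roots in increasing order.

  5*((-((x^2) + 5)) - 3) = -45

Step 1. [5*((-((x^2) + 5)) - 3) = -45] LHS = 5·(…); ÷5 both sides ⇒ div: (-((x^2) + 5)) - 3 = -9.
Step 2. [(-((x^2) + 5)) - 3 = -9] 3 comes off first (add 3). So sub: -((x^2) + 5) = -6.
Step 3. [-((x^2) + 5) = -6] leading − — multiply by −1. So neg: (x^2) + 5 = 6.
Step 4. [(x^2) + 5 = 6] 5 comes off first (subtract 5), so sub: x^2 = 1.
Step 5. [x^2 = 1] √ both sides: 1 ≥ 0 gives two branches, so sqrt: x = 1 or -1.

Answer: x ∈ {-1, 1}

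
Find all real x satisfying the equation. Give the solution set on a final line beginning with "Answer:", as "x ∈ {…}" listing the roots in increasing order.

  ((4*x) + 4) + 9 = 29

Step 1. [((4*x) + 4) + 9 = 29] 9 comes off first (subtract 9). So sub: (4*x) + 4 = 20.
Step 2. [(4*x) + 4 = 20] +4 is outermost — subtract 4 both sides, so sub: 4*x = 16.
Step 3. [4*x = 16] LHS = 4·(…); ÷4 both sides. So div: x = 4.

Answer: x ∈ {4}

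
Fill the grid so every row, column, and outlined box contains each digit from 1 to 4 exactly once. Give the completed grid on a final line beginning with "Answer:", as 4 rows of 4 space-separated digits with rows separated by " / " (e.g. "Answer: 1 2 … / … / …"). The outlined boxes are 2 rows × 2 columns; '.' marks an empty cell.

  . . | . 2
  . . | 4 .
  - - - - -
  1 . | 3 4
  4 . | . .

Step 1. [r2c4∈{1,3}] col 4 places 3 nowhere but r2c4, so r2c4=3.
Step 2. [r3c2∈{2}] nothing but 2 survives at r3c2, so r3c2=2.
Step 3. [r1c2∈{1,3,4}] across row 1, 4 lands solely at r1c2 ⇒ r1c2=4.
Step 4. [r4c4∈{1}] r4c4 has the single candidate 1, so r4c4=1.
Step 5. [r1c3∈{1}] r1c3's peers cover all but 1. So r1c3=1.
Step 6. [r1c1∈{3}] r1c1 has the single candidate 3 ⇒ r1c1=3.
Step 7. [r2c2∈{1}] only 1 remains possible at r2c2 ⇒ r2c2=1.
Step 8. [r4c3∈{2}] r4c3 has the single candidate 2. So r4c3=2.
Step 9. [r2c1∈{2}] r2c1 has the single candidate 2, so r2c1=2.
Step 10. [r4c2∈{3}] r4c2 is down to just 3. So r4c2=3.

Answer: 3 4 1 2 / 2 1 4 3 / 1 2 3 4 / 4 3 2 1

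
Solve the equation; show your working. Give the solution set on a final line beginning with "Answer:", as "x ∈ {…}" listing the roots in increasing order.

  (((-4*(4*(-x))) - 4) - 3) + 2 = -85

Step 1. [(((-4*(4*(-x))) - 4) - 3) + 2 = -85] subtract 2: x sits inside (… + 2), so sub: ((-4*(4*(-x))) - 4) - 3 = -87.
Step 2. [((-4*(4*(-x))) - 4) - 3 = -87] 3 comes off first (add 3) ⇒ sub: (-4*(4*(-x))) - 4 = -84.
Step 3. [(-4*(4*(-x))) - 4 = -84] the outer -4 inverts by adding 4 ⇒ sub: -4*(4*(-x)) = -80.
Step 4. [-4*(4*(-x)) = -80] -4·(inner) — divide through by -4. So div: 4*(-x) = 20.
Step 5. [4*(-x) = 20] 4 out front; divide by 4 ⇒ div: -x = 5.
Step 6. [-x = 5] LHS negated; negate both sides. So neg: x = -5.

Answer: x ∈ {-5}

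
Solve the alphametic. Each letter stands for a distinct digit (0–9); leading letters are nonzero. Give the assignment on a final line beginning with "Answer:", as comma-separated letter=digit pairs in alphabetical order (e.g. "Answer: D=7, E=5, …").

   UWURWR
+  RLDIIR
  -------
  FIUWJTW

Step 1. [col 1: R + R ≡ W (mod 10)] column 1 (R + R ≡ W (mod 10), carry-in 0) doesn't pin R yet; pick R=6 and continue, so R=6.
Step 2. [F] adding two 6-digit numbers gives at most 6+1 digits, and here it does — F is that final carry and must be 1 ⇒ F=1.
Step 3. [col 1: R + R ≡ W (mod 10)] in column 1 we have R+R≡W with carry-in 0; given R=6 and digits 1,6 already taken and all letters distinct, that pins W to 2. So W=2.
Step 4. [col 2: W + I ≡ T (mod 10)] column 2 (W + I ≡ T (mod 10), carry-in 1) doesn't pin I yet; pick I=4 and continue. So I=4.
Step 5. [col 2: W + I ≡ T (mod 10)] column 2: given W=2, I=4, carry-in 1, and digits 1,2,4,6 already taken and all letters distinct, W+I≡T (mod 10) forces T=7. So T=7.
Step 6. [col 3: R + I ≡ J (mod 10)] from column 3 (R=6, I=4, carry-in 0, digits 1,2,4,6,7 already taken and all letters distinct): J must equal 0 ⇒ J=0.
Step 7. [col 4: U + D ≡ W (mod 10)] column 4 (U + D ≡ W (mod 10), carry-in 1) doesn't pin U yet; pick U=8 and continue ⇒ U=8.
Step 8. [col 4: U + D ≡ W (mod 10)] in column 4 we have U+D≡W with carry-in 1; given U=8, W=2 and digits 0,1,2,4,6,7,8 already taken and all letters distinct, that pins D to 3 ⇒ D=3.
Step 9. [col 5: W + L ≡ U (mod 10)] in column 5 we have W+L≡U with carry-in 1; given W=2, U=8 and digits 0,1,2,3,4,6,7,8 already taken and all letters distinct, that pins L to 5. So L=5.

Answer: D=3, F=1, I=4, J=0, L=5, R=6, T=7, U=8, W=2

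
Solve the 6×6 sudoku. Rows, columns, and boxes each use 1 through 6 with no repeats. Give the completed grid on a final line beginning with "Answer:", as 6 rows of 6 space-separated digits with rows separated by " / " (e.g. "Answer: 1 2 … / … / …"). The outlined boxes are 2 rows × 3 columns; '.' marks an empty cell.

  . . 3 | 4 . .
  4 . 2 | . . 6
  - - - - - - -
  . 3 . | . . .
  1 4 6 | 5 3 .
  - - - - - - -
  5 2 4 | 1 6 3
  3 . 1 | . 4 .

Step 1. [r4c6∈{2}] r4c6 is down to just 2 ⇒ r4c6=2.
Step 2. [r3c5∈{1}] only 1 remains possible at r3c5. So r3c5=1.
Step 3. [r2c5∈{5}] only 5 remains possible at r2c5 ⇒ r2c5=5.
Step 4. [r1c2∈{1,5,6}] 5 has one home in row 1: r1c2. So r1c2=5.
Step 5. [r2c4∈{3}] r2c4 is down to just 3. So r2c4=3.
Step 6. [r6c6∈{5}] nothing but 5 survives at r6c6. So r6c6=5.
Step 7. [r3c6∈{4}] r3c6 is down to just 4. So r3c6=4.
Step 8. [r1c5∈{2}] nothing but 2 survives at r1c5 ⇒ r1c5=2.
Step 9. [r1c6∈{1}] only 1 remains possible at r1c6 ⇒ r1c6=1.
Step 10. [r3c3∈{5}] r3c3 is down to just 5 ⇒ r3c3=5.
Step 11. [r6c4∈{2}] r6c4 has the single candidate 2, so r6c4=2.
Step 12. [r1c1∈{6}] r1c1 has the single candidate 6. So r1c1=6.
Step 13. [r3c1∈{2}] nothing but 2 survives at r3c1. So r3c1=2.
Step 14. [r6c2∈{6}] r6c2 has the single candidate 6, so r6c2=6.
Step 15. [r2c2∈{1}] r2c2's peers cover all but 1. So r2c2=1.
Step 16. [r3c4∈{6}] r3c4 has the single candidate 6 ⇒ r3c4=6.

Answer: 6 5 3 4 2 1 / 4 1 2 3 5 6 / 2 3 5 6 1 4 / 1 4 6 5 3 2 / 5 2 4 1 6 3 / 3 6 1 2 4 5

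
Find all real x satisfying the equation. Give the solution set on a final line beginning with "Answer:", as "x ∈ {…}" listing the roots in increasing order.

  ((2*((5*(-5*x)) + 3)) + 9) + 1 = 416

Step 1. [((2*((5*(-5*x)) + 3)) + 9) + 1 = 416] peel the +1: subtract 1 from each side. So sub: (2*((5*(-5*x)) + 3)) + 9 = 415.
Step 2. [(2*((5*(-5*x)) + 3)) + 9 = 415] subtract 9: x sits inside (… + 9), so sub: 2*((5*(-5*x)) + 3) = 406.
Step 3. [2*((5*(-5*x)) + 3) = 406] 2·(inner) — divide through by 2 ⇒ div: (5*(-5*x)) + 3 = 203.
Step 4. [(5*(-5*x)) + 3 = 203] subtract 3: x sits inside (… + 3). So sub: 5*(-5*x) = 200.
Step 5. [5*(-5*x) = 200] 5·(inner) — divide through by 5, so div: -5*x = 40.
Step 6. [-5*x = 40] LHS = -5·(…); ÷-5 both sides. So div: x = -8.

Answer: x ∈ {-8}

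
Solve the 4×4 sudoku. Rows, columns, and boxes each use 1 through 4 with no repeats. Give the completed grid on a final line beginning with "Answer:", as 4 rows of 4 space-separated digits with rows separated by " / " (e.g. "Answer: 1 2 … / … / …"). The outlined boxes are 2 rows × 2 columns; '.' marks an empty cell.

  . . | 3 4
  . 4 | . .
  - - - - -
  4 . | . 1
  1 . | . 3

Step 1. [r4c2∈{2}] r4c2 is down to just 2 ⇒ r4c2=2.
Step 2. [r2c4∈{2}] r2c4's peers cover all but 2, so r2c4=2.
Step 3. [r1c2∈{1}] r1c2's peers cover all but 1, so r1c2=1.
Step 4. [r2c3∈{1}] r2c3 is down to just 1 ⇒ r2c3=1.
Step 5. [r2c1∈{3}] only 3 remains possible at r2c1. So r2c1=3.
Step 6. [r1c1∈{2}] nothing but 2 survives at r1c1. So r1c1=2.
Step 7. [r3c2∈{3}] r3c2 is down to just 3, so r3c2=3.
Step 8. [r3c3∈{2}] nothing but 2 survives at r3c3. So r3c3=2.
Step 9. [r4c3∈{4}] r4c3's peers cover all but 4 ⇒ r4c3=4.

Answer: 2 1 3 4 / 3 4 1 2 / 4 3 2 1 / 1 2 4 3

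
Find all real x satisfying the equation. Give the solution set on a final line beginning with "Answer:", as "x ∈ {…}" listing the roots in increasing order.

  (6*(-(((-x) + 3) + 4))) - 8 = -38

Step 1. [(6*(-(((-x) + 3) + 4))) - 8 = -38] peel the -8: add 8 from each side. So sub: 6*(-(((-x) + 3) + 4)) = -30.
Step 2. [6*(-(((-x) + 3) + 4)) = -30] 6 out front; divide by 6, so div: -(((-x) + 3) + 4) = -5.
Step 3. [-(((-x) + 3) + 4) = -5] flip signs both sides ⇒ neg: ((-x) + 3) + 4 = 5.
Step 4. [((-x) + 3) + 4 = 5] subtract 4: x sits inside (… + 4), so sub: (-x) + 3 = 1.
Step 5. [(-x) + 3 = 1] +3 is outermost — subtract 3 both sides ⇒ sub: -x = -2.
Step 6. [-x = -2] flip signs both sides. So neg: x = 2.

Answer: x ∈ {2}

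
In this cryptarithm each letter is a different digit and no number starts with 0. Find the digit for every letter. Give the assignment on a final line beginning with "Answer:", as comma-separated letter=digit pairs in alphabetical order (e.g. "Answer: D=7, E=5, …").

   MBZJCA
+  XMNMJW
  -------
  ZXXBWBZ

Step 1. [col 1: A + W ≡ Z (mod 10)] no forcing yet in column 1 (carry-in 0); A=8 is free and consistent — try it, so A=8.
Step 2. [col 1: A + W ≡ Z (mod 10)] several values work for Z in column 1 (A + W ≡ Z (mod 10), carry-in 0); try Z=1 ⇒ Z=1.
Step 3. [col 1: A + W ≡ Z (mod 10)] column 1 reads A+W+carry(0)=Z with A=8, Z=1; with digits 1,8 already taken and all letters distinct, the only value for W is 3 ⇒ W=3.
Step 4. [col 2: C + J ≡ B (mod 10)] J=4 is one option consistent with column 2 (C + J ≡ B (mod 10), carry-in 1) — take it ⇒ J=4.
Step 5. [col 2: C + J ≡ B (mod 10)] several values work for C in column 2 (C + J ≡ B (mod 10), carry-in 1); try C=2, so C=2.
Step 6. [col 2: C + J ≡ B (mod 10)] in column 2 we have C+J≡B with carry-in 1; given C=2, J=4 and digits 1,2,3,4,8 already taken and all letters distinct, that pins B to 7, so B=7.
Step 7. [col 3: J + M ≡ W (mod 10)] column 3: given J=4, W=3, carry-in 0, and digits 1,2,3,4,7,8 already taken and all letters distinct, J+M≡W (mod 10) forces M=9. So M=9.
Step 8. [col 4: Z + N ≡ B (mod 10)] from column 4 (Z=1, B=7, carry-in 1, digits 1,2,3,4,7,8,9 already taken and all letters distinct): N must equal 5. So N=5.
Step 9. [col 5: B + M ≡ X (mod 10)] column 5 reads B+M+carry(0)=X with B=7, M=9; with digits 1,2,3,4,5,7,8,9 already taken and all letters distinct, the only value for X is 6. So X=6.

Answer: A=8, B=7, C=2, J=4, M=9, N=5, W=3, X=6, Z=1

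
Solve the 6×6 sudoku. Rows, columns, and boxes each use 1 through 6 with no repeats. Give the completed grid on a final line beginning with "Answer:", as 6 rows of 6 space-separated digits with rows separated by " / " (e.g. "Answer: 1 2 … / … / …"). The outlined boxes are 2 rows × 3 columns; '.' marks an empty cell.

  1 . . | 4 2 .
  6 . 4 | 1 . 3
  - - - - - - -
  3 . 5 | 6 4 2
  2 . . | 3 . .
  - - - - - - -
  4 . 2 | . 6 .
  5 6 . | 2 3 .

Step 1. [r4c5∈{1,5}] 1 has one home in col 5: r4c5, so r4c5=1.
Step 2. [r4c6∈{5}] only 5 remains possible at r4c6. So r4c6=5.
Step 3. [r5c2∈{1,3}] row 5 places 3 nowhere but r5c2 ⇒ r5c2=3.
Step 4. [r1c2∈{5}] r1c2 is down to just 5, so r1c2=5.
Step 5. [r5c6∈{1}] nothing but 1 survives at r5c6, so r5c6=1.
Step 6. [r1c6∈{6}] r1c6's peers cover all but 6. So r1c6=6.
Step 7. [r6c6∈{4}] r6c6 has the single candidate 4, so r6c6=4.
Step 8. [r1c3∈{3}] nothing but 3 survives at r1c3, so r1c3=3.
Step 9. [r4c2∈{4}] r4c2's peers cover all but 4, so r4c2=4.
Step 10. [r3c2∈{1}] nothing but 1 survives at r3c2 ⇒ r3c2=1.
Step 11. [r6c3∈{1}] r6c3 has the single candidate 1 ⇒ r6c3=1.
Step 12. [r5c4∈{5}] only 5 remains possible at r5c4. So r5c4=5.
Step 13. [r2c2∈{2}] r2c2 is down to just 2. So r2c2=2.
Step 14. [r2c5∈{5}] r2c5 is down to just 5 ⇒ r2c5=5.
Step 15. [r4c3∈{6}] only 6 remains possible at r4c3, so r4c3=6.

Answer: 1 5 3 4 2 6 / 6 2 4 1 5 3 / 3 1 5 6 4 2 / 2 4 6 3 1 5 / 4 3 2 5 6 1 / 5 6 1 2 3 4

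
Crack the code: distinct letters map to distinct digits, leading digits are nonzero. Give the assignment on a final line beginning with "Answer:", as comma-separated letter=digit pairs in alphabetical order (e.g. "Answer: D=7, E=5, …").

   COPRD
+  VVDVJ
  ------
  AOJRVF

Step 1. [col 1: D + J ≡ F (mod 10)] no forcing yet in column 1 (carry-in 0); J=2 is free and consistent — try it ⇒ J=2.
Step 2. [A] adding two 5-digit numbers gives at most 5+1 digits, and here it does — A is that final carry and must be 1, so A=1.
Step 3. [col 1: D + J ≡ F (mod 10)] column 1 (D + J ≡ F (mod 10), carry-in 0) doesn't pin F yet; pick F=9 and continue ⇒ F=9.
Step 4. [col 1: D + J ≡ F (mod 10)] in column 1 we have D+J≡F with carry-in 0; given J=2, F=9 and digits 1,2,9 already taken and all letters distinct, that pins D to 7 ⇒ D=7.
Step 5. [col 2: R + V ≡ V (mod 10)] column 2: given nothing yet, carry-in 0, and digits 1,2,7,9 already taken and all letters distinct, R+V≡V (mod 10) forces R=0, so R=0.
Step 6. [col 2: R + V ≡ V (mod 10)] V=6 is one option consistent with column 2 (R + V ≡ V (mod 10), carry-in 0) — take it, so V=6.
Step 7. [col 3: P + D ≡ R (mod 10)] column 3: given D=7, R=0, carry-in 0, and digits 0,1,2,6,7,9 already taken and all letters distinct, P+D≡R (mod 10) forces P=3. So P=3.
Step 8. [col 4: O + V ≡ J (mod 10)] in column 4 we have O+V≡J with carry-in 1; given V=6, J=2 and digits 0,1,2,3,6,7,9 already taken and all letters distinct, that pins O to 5, so O=5.
Step 9. [col 5: C + V ≡ O (mod 10)] from column 5 (V=6, O=5, carry-in 1, digits 0,1,2,3,5,6,7,9 already taken and all letters distinct): C must equal 8. So C=8.

Answer: A=1, C=8, D=7, F=9, J=2, O=5, P=3, R=0, V=6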